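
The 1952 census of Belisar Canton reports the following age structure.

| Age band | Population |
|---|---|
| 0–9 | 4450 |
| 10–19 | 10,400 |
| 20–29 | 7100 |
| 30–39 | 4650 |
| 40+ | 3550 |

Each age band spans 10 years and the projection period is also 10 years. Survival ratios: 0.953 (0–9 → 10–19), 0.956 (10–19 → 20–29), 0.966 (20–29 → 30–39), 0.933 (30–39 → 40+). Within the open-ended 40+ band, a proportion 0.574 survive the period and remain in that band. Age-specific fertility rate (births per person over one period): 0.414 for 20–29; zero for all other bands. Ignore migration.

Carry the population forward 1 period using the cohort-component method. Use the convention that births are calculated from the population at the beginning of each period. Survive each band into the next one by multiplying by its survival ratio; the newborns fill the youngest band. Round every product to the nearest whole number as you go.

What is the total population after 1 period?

30357

(Groups numbered youngest = 1 to oldest = 5.)
Period 1.
Births: 7100 × 0.414 = 2939
Group 2: 4450 × 0.953 = 4241
Group 3: 10400 × 0.956 = 9942
Group 4: 7100 × 0.966 = 6859
Group 5: 4650 × 0.933 + 3550 × 0.574 = 4338 + 2038 = 6376
Giving 2939 / 4241 / 9942 / 6859 / 6376.
Total after period 1: 2939 + 4241 + 9942 + 6859 + 6376 = 30357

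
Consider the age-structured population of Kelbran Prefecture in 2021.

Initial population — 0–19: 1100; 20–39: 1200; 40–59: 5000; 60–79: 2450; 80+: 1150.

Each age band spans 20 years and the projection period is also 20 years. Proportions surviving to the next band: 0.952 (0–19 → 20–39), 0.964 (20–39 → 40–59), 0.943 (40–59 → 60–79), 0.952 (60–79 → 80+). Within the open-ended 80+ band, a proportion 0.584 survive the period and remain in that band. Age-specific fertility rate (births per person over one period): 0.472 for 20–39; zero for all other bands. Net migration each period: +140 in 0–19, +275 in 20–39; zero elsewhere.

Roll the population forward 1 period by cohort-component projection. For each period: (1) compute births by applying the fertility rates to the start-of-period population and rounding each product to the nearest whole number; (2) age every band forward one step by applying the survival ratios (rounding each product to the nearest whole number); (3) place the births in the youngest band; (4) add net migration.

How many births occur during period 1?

566

— Period 1 —
Births: 1200 × 0.472 = 566
20–39: 1100 × 0.952 = 1047
40–59: 1200 × 0.964 = 1157
60–79: 5000 × 0.943 = 4715
80+: 2450 × 0.952 + 1150 × 0.584 = 2332 + 672 = 3004
Net migration: 0–19 + 140 → 706; 20–39 + 275 → 1322
Giving 706 / 1322 / 1157 / 4715 / 3004.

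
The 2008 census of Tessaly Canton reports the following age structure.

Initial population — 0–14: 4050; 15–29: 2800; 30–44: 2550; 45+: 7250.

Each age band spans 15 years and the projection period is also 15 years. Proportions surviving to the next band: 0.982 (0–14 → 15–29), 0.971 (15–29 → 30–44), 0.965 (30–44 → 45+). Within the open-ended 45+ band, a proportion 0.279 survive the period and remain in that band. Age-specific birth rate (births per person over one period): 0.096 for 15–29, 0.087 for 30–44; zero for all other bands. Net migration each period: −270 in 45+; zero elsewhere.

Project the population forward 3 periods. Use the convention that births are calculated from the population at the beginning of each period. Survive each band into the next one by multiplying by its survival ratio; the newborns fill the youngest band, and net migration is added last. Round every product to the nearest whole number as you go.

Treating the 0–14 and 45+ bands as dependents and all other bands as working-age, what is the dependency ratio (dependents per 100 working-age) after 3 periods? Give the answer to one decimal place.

Let band 1 be 0–14 through band 4 = 45+.
Period 1.
Births: 2800 × 0.096 = 269  |  2550 × 0.087 = 222 — total 491
Band 2: 4050 × 0.982 = 3977
Band 3: 2800 × 0.971 = 2719
Band 4: 2550 × 0.965 + 7250 × 0.279 = 2461 + 2023 = 4484
Net migration: Band 4 − 270 → 4214
Population now: 0–14=491, 15–29=3977, 30–44=2719, 45+=4214
Period 2.
Births: 3977 × 0.096 = 382  |  2719 × 0.087 = 237 — total 619
Band 2: 491 × 0.982 = 482
Band 3: 3977 × 0.971 = 3862
Band 4: 2719 × 0.965 + 4214 × 0.279 = 2624 + 1176 = 3800
Net migration: Band 4 − 270 → 3530
Population now: 0–14=619, 15–29=482, 30–44=3862, 45+=3530
Period 3.
Births: 482 × 0.096 = 46  |  3862 × 0.087 = 336 — total 382
Band 2: 619 × 0.982 = 608
Band 3: 482 × 0.971 = 468
Band 4: 3862 × 0.965 + 3530 × 0.279 = 3727 + 985 = 4712
Net migration: Band 4 − 270 → 4442
Population now: 0–14=382, 15–29=608, 30–44=468, 45+=4442
Dependents (band 0–14 + band 45+) = 382 + 4442 = 4824; working-age = 1076; ratio = 4824/1076 × 100 = 448.3

448.3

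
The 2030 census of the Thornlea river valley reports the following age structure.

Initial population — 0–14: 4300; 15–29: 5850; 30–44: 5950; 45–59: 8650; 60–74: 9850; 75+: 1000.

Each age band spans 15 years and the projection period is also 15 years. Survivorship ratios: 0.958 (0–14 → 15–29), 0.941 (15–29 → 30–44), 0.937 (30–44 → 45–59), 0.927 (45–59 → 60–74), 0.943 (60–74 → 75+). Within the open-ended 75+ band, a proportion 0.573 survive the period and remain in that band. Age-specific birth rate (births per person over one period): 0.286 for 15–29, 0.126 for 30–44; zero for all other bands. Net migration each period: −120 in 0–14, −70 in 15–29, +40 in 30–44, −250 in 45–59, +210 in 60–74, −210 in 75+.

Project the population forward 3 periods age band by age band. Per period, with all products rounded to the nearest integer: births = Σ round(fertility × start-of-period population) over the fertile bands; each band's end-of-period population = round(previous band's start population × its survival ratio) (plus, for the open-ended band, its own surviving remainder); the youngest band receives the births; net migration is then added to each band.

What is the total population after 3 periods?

Call the groups 1 to 6, youngest first.
Period 1.
Births: 5850 * 0.286 = 1673 ; 5950 * 0.126 = 750 → total 2423
Group 2: 4300 * 0.958 = 4119
Group 3: 5850 * 0.941 = 5505
Group 4: 5950 * 0.937 = 5575
Group 5: 8650 * 0.927 = 8019
Group 6: 9850 * 0.943 + 1000 * 0.573 = 9289 + 573 = 9862
Net migration: Group 1 − 120 → 2303; Group 2 − 70 → 4049; Group 3 + 40 → 5545; Group 4 − 250 → 5325; Group 5 + 210 → 8229; Group 6 − 210 → 9652
End of period: [2303, 4049, 5545, 5325, 8229, 9652]
Period 2.
Births: 4049 * 0.286 = 1158 ; 5545 * 0.126 = 699 → total 1857
Group 2: 2303 * 0.958 = 2206
Group 3: 4049 * 0.941 = 3810
Group 4: 5545 * 0.937 = 5196
Group 5: 5325 * 0.927 = 4936
Group 6: 8229 * 0.943 + 9652 * 0.573 = 7760 + 5531 = 13291
Net migration: Group 1 − 120 → 1737; Group 2 − 70 → 2136; Group 3 + 40 → 3850; Group 4 − 250 → 4946; Group 5 + 210 → 5146; Group 6 − 210 → 13081
End of period: [1737, 2136, 3850, 4946, 5146, 13081]
Period 3.
Births: 2136 * 0.286 = 611 ; 3850 * 0.126 = 485 → total 1096
Group 2: 1737 * 0.958 = 1664
Group 3: 2136 * 0.941 = 2010
Group 4: 3850 * 0.937 = 3607
Group 5: 4946 * 0.927 = 4585
Group 6: 5146 * 0.943 + 13081 * 0.573 = 4853 + 7495 = 12348
Net migration: Group 1 − 120 → 976; Group 2 − 70 → 1594; Group 3 + 40 → 2050; Group 4 − 250 → 3357; Group 5 + 210 → 4795; Group 6 − 210 → 12138
End of period: [976, 1594, 2050, 3357, 4795, 12138]
Total after period 3: 976 + 1594 + 2050 + 3357 + 4795 + 12138 = 24910

24910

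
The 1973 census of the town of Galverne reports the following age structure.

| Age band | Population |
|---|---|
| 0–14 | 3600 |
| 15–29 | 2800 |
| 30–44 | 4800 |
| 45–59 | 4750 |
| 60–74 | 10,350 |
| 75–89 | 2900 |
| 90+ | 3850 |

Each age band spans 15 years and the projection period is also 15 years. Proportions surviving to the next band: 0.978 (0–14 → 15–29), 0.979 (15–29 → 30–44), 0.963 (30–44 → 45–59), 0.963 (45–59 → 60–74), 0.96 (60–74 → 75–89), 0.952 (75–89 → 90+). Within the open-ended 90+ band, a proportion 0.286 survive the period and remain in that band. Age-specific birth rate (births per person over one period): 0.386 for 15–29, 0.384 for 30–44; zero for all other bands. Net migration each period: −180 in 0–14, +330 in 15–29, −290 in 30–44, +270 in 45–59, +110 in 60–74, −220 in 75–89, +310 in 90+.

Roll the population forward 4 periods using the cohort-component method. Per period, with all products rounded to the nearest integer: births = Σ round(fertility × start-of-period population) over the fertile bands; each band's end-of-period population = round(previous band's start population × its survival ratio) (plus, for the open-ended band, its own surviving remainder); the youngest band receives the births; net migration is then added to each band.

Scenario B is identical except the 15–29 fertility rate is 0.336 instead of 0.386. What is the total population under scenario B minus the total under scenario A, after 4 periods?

-747

Period 1.
Births: 2800 × 0.386 = 1081  |  4800 × 0.384 = 1843 — total 2924
15–29: 3600 × 0.978 = 3521
30–44: 2800 × 0.979 = 2741
45–59: 4800 × 0.963 = 4622
60–74: 4750 × 0.963 = 4574
75–89: 10350 × 0.96 = 9936
90+: 2900 × 0.952 + 3850 × 0.286 = 2761 + 1101 = 3862
Net migration: 0–14 − 180 → 2744; 15–29 + 330 → 3851; 30–44 − 290 → 2451; 45–59 + 270 → 4892; 60–74 + 110 → 4684; 75–89 − 220 → 9716; 90+ + 310 → 4172
Giving 2744 / 3851 / 2451 / 4892 / 4684 / 9716 / 4172.
Period 2.
Births: 3851 × 0.386 = 1486  |  2451 × 0.384 = 941 — total 2427
15–29: 2744 × 0.978 = 2684
30–44: 3851 × 0.979 = 3770
45–59: 2451 × 0.963 = 2360
60–74: 4892 × 0.963 = 4711
75–89: 4684 × 0.96 = 4497
90+: 9716 × 0.952 + 4172 × 0.286 = 9250 + 1193 = 10443
Net migration: 0–14 − 180 → 2247; 15–29 + 330 → 3014; 30–44 − 290 → 3480; 45–59 + 270 → 2630; 60–74 + 110 → 4821; 75–89 − 220 → 4277; 90+ + 310 → 10753
Giving 2247 / 3014 / 3480 / 2630 / 4821 / 4277 / 10753.
Period 3.
Births: 3014 × 0.386 = 1163  |  3480 × 0.384 = 1336 — total 2499
15–29: 2247 × 0.978 = 2198
30–44: 3014 × 0.979 = 2951
45–59: 3480 × 0.963 = 3351
60–74: 2630 × 0.963 = 2533
75–89: 4821 × 0.96 = 4628
90+: 4277 × 0.952 + 10753 × 0.286 = 4072 + 3075 = 7147
Net migration: 0–14 − 180 → 2319; 15–29 + 330 → 2528; 30–44 − 290 → 2661; 45–59 + 270 → 3621; 60–74 + 110 → 2643; 75–89 − 220 → 4408; 90+ + 310 → 7457
Giving 2319 / 2528 / 2661 / 3621 / 2643 / 4408 / 7457.
Period 4.
Births: 2528 × 0.386 = 976  |  2661 × 0.384 = 1022 — total 1998
15–29: 2319 × 0.978 = 2268
30–44: 2528 × 0.979 = 2475
45–59: 2661 × 0.963 = 2563
60–74: 3621 × 0.963 = 3487
75–89: 2643 × 0.96 = 2537
90+: 4408 × 0.952 + 7457 × 0.286 = 4196 + 2133 = 6329
Net migration: 0–14 − 180 → 1818; 15–29 + 330 → 2598; 30–44 − 290 → 2185; 45–59 + 270 → 2833; 60–74 + 110 → 3597; 75–89 − 220 → 2317; 90+ + 310 → 6639
Giving 1818 / 2598 / 2185 / 2833 / 3597 / 2317 / 6639.
Scenario A total after 4 periods: 21987
Scenario B projection —
Period 1.
Births: 2800 × 0.336 = 941  |  4800 × 0.384 = 1843 — total 2784
15–29: 3600 × 0.978 = 3521
30–44: 2800 × 0.979 = 2741
45–59: 4800 × 0.963 = 4622
60–74: 4750 × 0.963 = 4574
75–89: 10350 × 0.96 = 9936
90+: 2900 × 0.952 + 3850 × 0.286 = 2761 + 1101 = 3862
Net migration: 0–14 − 180 → 2604; 15–29 + 330 → 3851; 30–44 − 290 → 2451; 45–59 + 270 → 4892; 60–74 + 110 → 4684; 75–89 − 220 → 9716; 90+ + 310 → 4172
Giving 2604 / 3851 / 2451 / 4892 / 4684 / 9716 / 4172.
Period 2.
Births: 3851 × 0.336 = 1294  |  2451 × 0.384 = 941 — total 2235
15–29: 2604 × 0.978 = 2547
30–44: 3851 × 0.979 = 3770
45–59: 2451 × 0.963 = 2360
60–74: 4892 × 0.963 = 4711
75–89: 4684 × 0.96 = 4497
90+: 9716 × 0.952 + 4172 × 0.286 = 9250 + 1193 = 10443
Net migration: 0–14 − 180 → 2055; 15–29 + 330 → 2877; 30–44 − 290 → 3480; 45–59 + 270 → 2630; 60–74 + 110 → 4821; 75–89 − 220 → 4277; 90+ + 310 → 10753
Giving 2055 / 2877 / 3480 / 2630 / 4821 / 4277 / 10753.
Period 3.
Births: 2877 × 0.336 = 967  |  3480 × 0.384 = 1336 — total 2303
15–29: 2055 × 0.978 = 2010
30–44: 2877 × 0.979 = 2817
45–59: 3480 × 0.963 = 3351
60–74: 2630 × 0.963 = 2533
75–89: 4821 × 0.96 = 4628
90+: 4277 × 0.952 + 10753 × 0.286 = 4072 + 3075 = 7147
Net migration: 0–14 − 180 → 2123; 15–29 + 330 → 2340; 30–44 − 290 → 2527; 45–59 + 270 → 3621; 60–74 + 110 → 2643; 75–89 − 220 → 4408; 90+ + 310 → 7457
Giving 2123 / 2340 / 2527 / 3621 / 2643 / 4408 / 7457.
Period 4.
Births: 2340 × 0.336 = 786  |  2527 × 0.384 = 970 — total 1756
15–29: 2123 × 0.978 = 2076
30–44: 2340 × 0.979 = 2291
45–59: 2527 × 0.963 = 2434
60–74: 3621 × 0.963 = 3487
75–89: 2643 × 0.96 = 2537
90+: 4408 × 0.952 + 7457 × 0.286 = 4196 + 2133 = 6329
Net migration: 0–14 − 180 → 1576; 15–29 + 330 → 2406; 30–44 − 290 → 2001; 45–59 + 270 → 2704; 60–74 + 110 → 3597; 75–89 − 220 → 2317; 90+ + 310 → 6639
Giving 1576 / 2406 / 2001 / 2704 / 3597 / 2317 / 6639.
Scenario B total after 4 periods: 21240
Difference B − A = 21240 − 21987 = -747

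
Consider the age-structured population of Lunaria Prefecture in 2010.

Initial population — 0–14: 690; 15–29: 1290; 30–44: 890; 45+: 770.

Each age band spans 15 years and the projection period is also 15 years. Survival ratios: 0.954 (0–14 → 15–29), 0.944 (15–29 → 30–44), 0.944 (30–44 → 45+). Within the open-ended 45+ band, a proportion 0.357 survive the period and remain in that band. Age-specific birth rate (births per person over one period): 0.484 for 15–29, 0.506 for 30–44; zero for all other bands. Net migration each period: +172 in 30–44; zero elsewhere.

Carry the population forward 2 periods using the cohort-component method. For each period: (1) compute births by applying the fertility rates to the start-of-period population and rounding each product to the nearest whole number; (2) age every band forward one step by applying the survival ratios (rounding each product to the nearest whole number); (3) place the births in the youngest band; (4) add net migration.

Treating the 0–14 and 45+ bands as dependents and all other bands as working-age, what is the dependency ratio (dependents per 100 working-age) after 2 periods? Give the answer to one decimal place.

150.2

Numbering the groups 1..4 from youngest to oldest:
Period 1:
Births: 1290 × 0.484 = 624, 890 × 0.506 = 450 → total 1074
Group 2: 690 × 0.954 = 658
Group 3: 1290 × 0.944 = 1218
Group 4: 890 × 0.944 + 770 × 0.357 = 840 + 275 = 1115
Net migration: Group 3 + 172 → 1390
→ [1074, 658, 1390, 1115]
Period 2:
Births: 658 × 0.484 = 318, 1390 × 0.506 = 703 → total 1021
Group 2: 1074 × 0.954 = 1025
Group 3: 658 × 0.944 = 621
Group 4: 1390 × 0.944 + 1115 × 0.357 = 1312 + 398 = 1710
Net migration: Group 3 + 172 → 793
→ [1021, 1025, 793, 1710]
Dependents (band 0–14 + band 45+) = 1021 + 1710 = 2731; working-age = 1818; ratio = 2731/1818 × 100 = 150.2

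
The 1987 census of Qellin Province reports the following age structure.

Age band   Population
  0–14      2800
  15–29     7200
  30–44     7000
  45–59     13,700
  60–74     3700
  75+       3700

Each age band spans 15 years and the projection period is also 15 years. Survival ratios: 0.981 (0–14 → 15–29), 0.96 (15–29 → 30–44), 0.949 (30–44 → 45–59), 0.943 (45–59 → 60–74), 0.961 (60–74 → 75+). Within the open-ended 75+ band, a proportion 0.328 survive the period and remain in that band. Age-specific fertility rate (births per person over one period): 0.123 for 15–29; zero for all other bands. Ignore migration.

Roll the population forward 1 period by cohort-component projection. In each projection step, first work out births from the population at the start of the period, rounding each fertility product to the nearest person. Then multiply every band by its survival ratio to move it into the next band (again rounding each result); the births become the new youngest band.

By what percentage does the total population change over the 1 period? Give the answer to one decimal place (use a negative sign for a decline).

Numbering the bands 1..6 from youngest to oldest:
[period 1]
Births: 7200 × 0.123 = 886
Band 2: 2800 × 0.981 = 2747
Band 3: 7200 × 0.96 = 6912
Band 4: 7000 × 0.949 = 6643
Band 5: 13700 × 0.943 = 12919
Band 6: 3700 × 0.961 + 3700 × 0.328 = 3556 + 1214 = 4770
Population now: 0–14=886, 15–29=2747, 30–44=6912, 45–59=6643, 60–74=12919, 75+=4770
Total: 38100 → 34877; change = -3223; percentage change = -8.5%

-8.5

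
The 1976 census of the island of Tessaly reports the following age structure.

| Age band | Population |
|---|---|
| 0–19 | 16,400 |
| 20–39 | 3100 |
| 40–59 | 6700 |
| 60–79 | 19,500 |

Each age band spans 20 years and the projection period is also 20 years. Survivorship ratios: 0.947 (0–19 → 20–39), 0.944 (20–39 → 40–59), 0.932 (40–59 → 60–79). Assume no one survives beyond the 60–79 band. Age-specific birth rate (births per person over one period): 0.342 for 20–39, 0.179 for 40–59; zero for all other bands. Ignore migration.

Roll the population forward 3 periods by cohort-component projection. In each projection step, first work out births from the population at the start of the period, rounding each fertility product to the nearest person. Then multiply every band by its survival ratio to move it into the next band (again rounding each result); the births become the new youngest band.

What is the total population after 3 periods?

24566

Period 1.
Births: 3100 × 0.342 = 1060, 6700 × 0.179 = 1199 → 2259
20–39: 16400 × 0.947 = 15531
40–59: 3100 × 0.944 = 2926
60–79: 6700 × 0.932 = 6244
→ [2259, 15531, 2926, 6244]
Period 2.
Births: 15531 × 0.342 = 5312, 2926 × 0.179 = 524 → 5836
20–39: 2259 × 0.947 = 2139
40–59: 15531 × 0.944 = 14661
60–79: 2926 × 0.932 = 2727
→ [5836, 2139, 14661, 2727]
Period 3.
Births: 2139 × 0.342 = 732, 14661 × 0.179 = 2624 → 3356
20–39: 5836 × 0.947 = 5527
40–59: 2139 × 0.944 = 2019
60–79: 14661 × 0.932 = 13664
→ [3356, 5527, 2019, 13664]
Total after period 3: 3356 + 5527 + 2019 + 13664 = 24566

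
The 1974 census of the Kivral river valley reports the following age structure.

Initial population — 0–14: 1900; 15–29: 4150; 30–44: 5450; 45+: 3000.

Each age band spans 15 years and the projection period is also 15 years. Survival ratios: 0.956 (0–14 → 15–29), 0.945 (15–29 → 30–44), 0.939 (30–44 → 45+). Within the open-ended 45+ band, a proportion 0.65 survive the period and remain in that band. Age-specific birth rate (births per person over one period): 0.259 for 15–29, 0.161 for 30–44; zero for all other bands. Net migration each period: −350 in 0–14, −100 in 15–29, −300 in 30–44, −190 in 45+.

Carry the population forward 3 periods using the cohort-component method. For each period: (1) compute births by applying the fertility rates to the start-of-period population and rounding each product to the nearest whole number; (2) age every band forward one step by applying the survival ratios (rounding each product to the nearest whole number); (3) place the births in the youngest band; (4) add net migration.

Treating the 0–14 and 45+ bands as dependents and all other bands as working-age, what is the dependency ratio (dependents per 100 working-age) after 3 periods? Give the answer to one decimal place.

Period 1:
Births: 4150 * 0.259 = 1075, 5450 * 0.161 = 877 → 1952
15–29: 1900 * 0.956 = 1816
30–44: 4150 * 0.945 = 3922
45+: 5450 * 0.939 + 3000 * 0.65 = 5118 + 1950 = 7068
Net migration: 0–14 − 350 → 1602; 15–29 − 100 → 1716; 30–44 − 300 → 3622; 45+ − 190 → 6878
Population now: 0–14=1602, 15–29=1716, 30–44=3622, 45+=6878
Period 2:
Births: 1716 * 0.259 = 444, 3622 * 0.161 = 583 → 1027
15–29: 1602 * 0.956 = 1532
30–44: 1716 * 0.945 = 1622
45+: 3622 * 0.939 + 6878 * 0.65 = 3401 + 4471 = 7872
Net migration: 0–14 − 350 → 677; 15–29 − 100 → 1432; 30–44 − 300 → 1322; 45+ − 190 → 7682
Population now: 0–14=677, 15–29=1432, 30–44=1322, 45+=7682
Period 3:
Births: 1432 * 0.259 = 371, 1322 * 0.161 = 213 → 584
15–29: 677 * 0.956 = 647
30–44: 1432 * 0.945 = 1353
45+: 1322 * 0.939 + 7682 * 0.65 = 1241 + 4993 = 6234
Net migration: 0–14 − 350 → 234; 15–29 − 100 → 547; 30–44 − 300 → 1053; 45+ − 190 → 6044
Population now: 0–14=234, 15–29=547, 30–44=1053, 45+=6044
Dependents (band 0–14 + band 45+) = 234 + 6044 = 6278; working-age = 1600; ratio = 6278/1600 × 100 = 392.4

392.4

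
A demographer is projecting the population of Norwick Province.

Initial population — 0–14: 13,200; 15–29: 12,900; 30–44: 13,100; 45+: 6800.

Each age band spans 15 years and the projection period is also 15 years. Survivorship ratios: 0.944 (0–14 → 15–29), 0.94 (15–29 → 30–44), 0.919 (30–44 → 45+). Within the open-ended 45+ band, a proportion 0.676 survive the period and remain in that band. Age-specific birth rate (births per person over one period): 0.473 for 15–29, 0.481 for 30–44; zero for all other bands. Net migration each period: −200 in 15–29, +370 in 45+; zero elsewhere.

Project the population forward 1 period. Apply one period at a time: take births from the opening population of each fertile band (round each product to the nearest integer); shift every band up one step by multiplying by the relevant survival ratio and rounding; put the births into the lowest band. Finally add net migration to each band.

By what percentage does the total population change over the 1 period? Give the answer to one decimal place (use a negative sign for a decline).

(Groups numbered youngest = 1 to oldest = 4.)
[period 1]
Births: 12900 * 0.473 = 6102, 13100 * 0.481 = 6301 — total 12403
Group 2: 13200 * 0.944 = 12461
Group 3: 12900 * 0.94 = 12126
Group 4: 13100 * 0.919 + 6800 * 0.676 = 12039 + 4597 = 16636
Net migration: Group 2 − 200 → 12261; Group 4 + 370 → 17006
→ [12403, 12261, 12126, 17006]
Total: 46000 → 53796; change = 7796; percentage change = 16.9%

16.9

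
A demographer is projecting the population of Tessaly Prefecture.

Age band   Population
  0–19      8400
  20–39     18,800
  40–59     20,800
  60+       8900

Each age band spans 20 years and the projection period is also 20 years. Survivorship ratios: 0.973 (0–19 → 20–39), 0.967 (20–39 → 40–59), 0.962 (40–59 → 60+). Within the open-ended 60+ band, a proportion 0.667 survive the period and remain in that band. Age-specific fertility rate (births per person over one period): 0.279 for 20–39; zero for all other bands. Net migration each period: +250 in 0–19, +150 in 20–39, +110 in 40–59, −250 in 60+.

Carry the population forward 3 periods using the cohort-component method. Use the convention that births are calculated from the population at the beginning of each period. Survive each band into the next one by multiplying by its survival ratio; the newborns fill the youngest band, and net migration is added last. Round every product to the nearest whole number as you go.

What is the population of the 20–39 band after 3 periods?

2653

Period 1:
Births: 18800 × 0.279 = 5245
20–39: 8400 × 0.973 = 8173
40–59: 18800 × 0.967 = 18180
60+: 20800 × 0.962 + 8900 × 0.667 = 20010 + 5936 = 25946
Net migration: 0–19 + 250 → 5495; 20–39 + 150 → 8323; 40–59 + 110 → 18290; 60+ − 250 → 25696
Population now: 0–19=5495, 20–39=8323, 40–59=18290, 60+=25696
Period 2:
Births: 8323 × 0.279 = 2322
20–39: 5495 × 0.973 = 5347
40–59: 8323 × 0.967 = 8048
60+: 18290 × 0.962 + 25696 × 0.667 = 17595 + 17139 = 34734
Net migration: 0–19 + 250 → 2572; 20–39 + 150 → 5497; 40–59 + 110 → 8158; 60+ − 250 → 34484
Population now: 0–19=2572, 20–39=5497, 40–59=8158, 60+=34484
Period 3:
Births: 5497 × 0.279 = 1534
20–39: 2572 × 0.973 = 2503
40–59: 5497 × 0.967 = 5316
60+: 8158 × 0.962 + 34484 × 0.667 = 7848 + 23001 = 30849
Net migration: 0–19 + 250 → 1784; 20–39 + 150 → 2653; 40–59 + 110 → 5426; 60+ − 250 → 30599
Population now: 0–19=1784, 20–39=2653, 40–59=5426, 60+=30599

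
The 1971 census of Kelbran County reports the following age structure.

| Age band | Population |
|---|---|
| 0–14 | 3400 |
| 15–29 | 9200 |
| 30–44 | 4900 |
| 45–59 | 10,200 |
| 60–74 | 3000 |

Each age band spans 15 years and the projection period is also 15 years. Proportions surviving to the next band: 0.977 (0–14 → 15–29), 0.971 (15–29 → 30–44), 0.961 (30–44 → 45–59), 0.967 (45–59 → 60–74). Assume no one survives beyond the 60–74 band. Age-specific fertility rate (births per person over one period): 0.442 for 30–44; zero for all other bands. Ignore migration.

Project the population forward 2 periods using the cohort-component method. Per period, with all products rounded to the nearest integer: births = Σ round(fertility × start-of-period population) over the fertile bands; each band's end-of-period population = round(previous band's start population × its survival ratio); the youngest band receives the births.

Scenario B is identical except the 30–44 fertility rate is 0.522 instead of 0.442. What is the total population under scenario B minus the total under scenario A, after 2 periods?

1098

Call the groups 1 to 5, youngest first.
[period 1]
Births: 4900 * 0.442 = 2166
Group 2: 3400 * 0.977 = 3322
Group 3: 9200 * 0.971 = 8933
Group 4: 4900 * 0.961 = 4709
Group 5: 10200 * 0.967 = 9863
Population now: 0–14=2166, 15–29=3322, 30–44=8933, 45–59=4709, 60–74=9863
[period 2]
Births: 8933 * 0.442 = 3948
Group 2: 2166 * 0.977 = 2116
Group 3: 3322 * 0.971 = 3226
Group 4: 8933 * 0.961 = 8585
Group 5: 4709 * 0.967 = 4554
Population now: 0–14=3948, 15–29=2116, 30–44=3226, 45–59=8585, 60–74=4554
Scenario A total after 2 periods: 22429
Scenario B projection —
[period 1]
Births: 4900 * 0.522 = 2558
Group 2: 3400 * 0.977 = 3322
Group 3: 9200 * 0.971 = 8933
Group 4: 4900 * 0.961 = 4709
Group 5: 10200 * 0.967 = 9863
Population now: 0–14=2558, 15–29=3322, 30–44=8933, 45–59=4709, 60–74=9863
[period 2]
Births: 8933 * 0.522 = 4663
Group 2: 2558 * 0.977 = 2499
Group 3: 3322 * 0.971 = 3226
Group 4: 8933 * 0.961 = 8585
Group 5: 4709 * 0.967 = 4554
Population now: 0–14=4663, 15–29=2499, 30–44=3226, 45–59=8585, 60–74=4554
Scenario B total after 2 periods: 23527
Difference B − A = 23527 − 22429 = 1098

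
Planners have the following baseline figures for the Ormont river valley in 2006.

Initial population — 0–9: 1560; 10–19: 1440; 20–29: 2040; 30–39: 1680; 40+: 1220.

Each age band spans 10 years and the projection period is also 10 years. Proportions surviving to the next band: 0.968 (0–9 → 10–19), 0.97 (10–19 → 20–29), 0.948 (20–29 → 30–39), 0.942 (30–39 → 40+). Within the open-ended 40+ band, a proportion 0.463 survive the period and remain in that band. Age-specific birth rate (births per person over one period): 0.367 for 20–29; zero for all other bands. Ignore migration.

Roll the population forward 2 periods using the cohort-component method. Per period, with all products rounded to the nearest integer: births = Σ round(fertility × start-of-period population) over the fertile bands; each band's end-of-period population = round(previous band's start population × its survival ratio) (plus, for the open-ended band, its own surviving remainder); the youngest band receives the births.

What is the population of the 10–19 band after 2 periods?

Call the bands 1 to 5, youngest first.
— Period 1 —
Births: 2040 * 0.367 = 749
Band 2: 1560 * 0.968 = 1510
Band 3: 1440 * 0.97 = 1397
Band 4: 2040 * 0.948 = 1934
Band 5: 1680 * 0.942 + 1220 * 0.463 = 1583 + 565 = 2148
Giving 749 / 1510 / 1397 / 1934 / 2148.
— Period 2 —
Births: 1397 * 0.367 = 513
Band 2: 749 * 0.968 = 725
Band 3: 1510 * 0.97 = 1465
Band 4: 1397 * 0.948 = 1324
Band 5: 1934 * 0.942 + 2148 * 0.463 = 1822 + 995 = 2817
Giving 513 / 725 / 1465 / 1324 / 2817.

725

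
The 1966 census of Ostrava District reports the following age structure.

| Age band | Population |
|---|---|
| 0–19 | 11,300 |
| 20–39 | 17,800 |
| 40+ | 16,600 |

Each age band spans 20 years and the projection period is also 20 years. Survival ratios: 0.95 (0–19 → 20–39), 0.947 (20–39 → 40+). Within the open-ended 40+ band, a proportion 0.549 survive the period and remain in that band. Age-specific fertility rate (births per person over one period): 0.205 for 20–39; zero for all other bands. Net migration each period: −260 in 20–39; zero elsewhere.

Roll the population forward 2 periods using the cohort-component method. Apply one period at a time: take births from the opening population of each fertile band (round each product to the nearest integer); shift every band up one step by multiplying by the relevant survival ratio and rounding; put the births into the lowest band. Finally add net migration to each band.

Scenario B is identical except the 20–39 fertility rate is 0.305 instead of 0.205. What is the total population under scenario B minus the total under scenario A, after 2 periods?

2739

Period 1:
Births: 17800 × 0.205 = 3649
20–39: 11300 × 0.95 = 10735
40+: 17800 × 0.947 + 16600 × 0.549 = 16857 + 9113 = 25970
Net migration: 20–39 − 260 → 10475
Population now: 0–19=3649, 20–39=10475, 40+=25970
Period 2:
Births: 10475 × 0.205 = 2147
20–39: 3649 × 0.95 = 3467
40+: 10475 × 0.947 + 25970 × 0.549 = 9920 + 14258 = 24178
Net migration: 20–39 − 260 → 3207
Population now: 0–19=2147, 20–39=3207, 40+=24178
Scenario A total after 2 periods: 29532
Scenario B projection —
Period 1:
Births: 17800 × 0.305 = 5429
20–39: 11300 × 0.95 = 10735
40+: 17800 × 0.947 + 16600 × 0.549 = 16857 + 9113 = 25970
Net migration: 20–39 − 260 → 10475
Population now: 0–19=5429, 20–39=10475, 40+=25970
Period 2:
Births: 10475 × 0.305 = 3195
20–39: 5429 × 0.95 = 5158
40+: 10475 × 0.947 + 25970 × 0.549 = 9920 + 14258 = 24178
Net migration: 20–39 − 260 → 4898
Population now: 0–19=3195, 20–39=4898, 40+=24178
Scenario B total after 2 periods: 32271
Difference B − A = 32271 − 29532 = 2739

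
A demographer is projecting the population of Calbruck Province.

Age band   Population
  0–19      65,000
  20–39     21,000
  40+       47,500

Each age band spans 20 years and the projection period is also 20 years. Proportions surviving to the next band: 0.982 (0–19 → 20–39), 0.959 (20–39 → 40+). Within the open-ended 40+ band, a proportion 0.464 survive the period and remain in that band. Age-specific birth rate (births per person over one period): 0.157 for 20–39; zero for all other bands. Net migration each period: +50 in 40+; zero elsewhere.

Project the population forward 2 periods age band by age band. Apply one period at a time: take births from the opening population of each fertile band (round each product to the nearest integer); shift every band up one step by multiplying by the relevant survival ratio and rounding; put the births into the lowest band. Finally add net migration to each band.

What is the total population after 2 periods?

94116

(Groups numbered youngest = 1 to oldest = 3.)
Period 1.
Births: 21000 × 0.157 = 3297
Group 2: 65000 × 0.982 = 63830
Group 3: 21000 × 0.959 + 47500 × 0.464 = 20139 + 22040 = 42179
Net migration: Group 3 + 50 → 42229
End of period: [3297, 63830, 42229]
Period 2.
Births: 63830 × 0.157 = 10021
Group 2: 3297 × 0.982 = 3238
Group 3: 63830 × 0.959 + 42229 × 0.464 = 61213 + 19594 = 80807
Net migration: Group 3 + 50 → 80857
End of period: [10021, 3238, 80857]
Total after period 2: 10021 + 3238 + 80857 = 94116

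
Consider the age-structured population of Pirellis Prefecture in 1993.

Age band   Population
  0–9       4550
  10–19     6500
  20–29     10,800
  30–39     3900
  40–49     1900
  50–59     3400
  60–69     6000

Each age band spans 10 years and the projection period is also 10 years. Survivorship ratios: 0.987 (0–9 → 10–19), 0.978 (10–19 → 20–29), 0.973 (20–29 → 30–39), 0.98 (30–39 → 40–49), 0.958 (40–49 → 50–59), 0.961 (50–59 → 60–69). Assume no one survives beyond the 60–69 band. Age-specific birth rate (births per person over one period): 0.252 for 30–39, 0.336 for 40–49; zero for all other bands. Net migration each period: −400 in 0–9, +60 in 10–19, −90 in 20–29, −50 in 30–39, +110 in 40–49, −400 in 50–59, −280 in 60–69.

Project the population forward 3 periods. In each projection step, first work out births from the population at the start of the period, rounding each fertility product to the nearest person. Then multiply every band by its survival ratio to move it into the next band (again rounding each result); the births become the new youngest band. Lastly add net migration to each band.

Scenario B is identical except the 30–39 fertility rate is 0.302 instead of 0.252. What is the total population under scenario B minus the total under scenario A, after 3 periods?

— Period 1 —
Births: 3900 × 0.252 = 983  |  1900 × 0.336 = 638 → total 1621
10–19: 4550 × 0.987 = 4491
20–29: 6500 × 0.978 = 6357
30–39: 10800 × 0.973 = 10508
40–49: 3900 × 0.98 = 3822
50–59: 1900 × 0.958 = 1820
60–69: 3400 × 0.961 = 3267
Net migration: 0–9 − 400 → 1221; 10–19 + 60 → 4551; 20–29 − 90 → 6267; 30–39 − 50 → 10458; 40–49 + 110 → 3932; 50–59 − 400 → 1420; 60–69 − 280 → 2987
→ [1221, 4551, 6267, 10458, 3932, 1420, 2987]
— Period 2 —
Births: 10458 × 0.252 = 2635  |  3932 × 0.336 = 1321 → total 3956
10–19: 1221 × 0.987 = 1205
20–29: 4551 × 0.978 = 4451
30–39: 6267 × 0.973 = 6098
40–49: 10458 × 0.98 = 10249
50–59: 3932 × 0.958 = 3767
60–69: 1420 × 0.961 = 1365
Net migration: 0–9 − 400 → 3556; 10–19 + 60 → 1265; 20–29 − 90 → 4361; 30–39 − 50 → 6048; 40–49 + 110 → 10359; 50–59 − 400 → 3367; 60–69 − 280 → 1085
→ [3556, 1265, 4361, 6048, 10359, 3367, 1085]
— Period 3 —
Births: 6048 × 0.252 = 1524  |  10359 × 0.336 = 3481 → total 5005
10–19: 3556 × 0.987 = 3510
20–29: 1265 × 0.978 = 1237
30–39: 4361 × 0.973 = 4243
40–49: 6048 × 0.98 = 5927
50–59: 10359 × 0.958 = 9924
60–69: 3367 × 0.961 = 3236
Net migration: 0–9 − 400 → 4605; 10–19 + 60 → 3570; 20–29 − 90 → 1147; 30–39 − 50 → 4193; 40–49 + 110 → 6037; 50–59 − 400 → 9524; 60–69 − 280 → 2956
→ [4605, 3570, 1147, 4193, 6037, 9524, 2956]
Scenario A total after 3 periods: 32032
Scenario B projection —
— Period 1 —
Births: 3900 × 0.302 = 1178  |  1900 × 0.336 = 638 → total 1816
10–19: 4550 × 0.987 = 4491
20–29: 6500 × 0.978 = 6357
30–39: 10800 × 0.973 = 10508
40–49: 3900 × 0.98 = 3822
50–59: 1900 × 0.958 = 1820
60–69: 3400 × 0.961 = 3267
Net migration: 0–9 − 400 → 1416; 10–19 + 60 → 4551; 20–29 − 90 → 6267; 30–39 − 50 → 10458; 40–49 + 110 → 3932; 50–59 − 400 → 1420; 60–69 − 280 → 2987
→ [1416, 4551, 6267, 10458, 3932, 1420, 2987]
— Period 2 —
Births: 10458 × 0.302 = 3158  |  3932 × 0.336 = 1321 → total 4479
10–19: 1416 × 0.987 = 1398
20–29: 4551 × 0.978 = 4451
30–39: 6267 × 0.973 = 6098
40–49: 10458 × 0.98 = 10249
50–59: 3932 × 0.958 = 3767
60–69: 1420 × 0.961 = 1365
Net migration: 0–9 − 400 → 4079; 10–19 + 60 → 1458; 20–29 − 90 → 4361; 30–39 − 50 → 6048; 40–49 + 110 → 10359; 50–59 − 400 → 3367; 60–69 − 280 → 1085
→ [4079, 1458, 4361, 6048, 10359, 3367, 1085]
— Period 3 —
Births: 6048 × 0.302 = 1826  |  10359 × 0.336 = 3481 → total 5307
10–19: 4079 × 0.987 = 4026
20–29: 1458 × 0.978 = 1426
30–39: 4361 × 0.973 = 4243
40–49: 6048 × 0.98 = 5927
50–59: 10359 × 0.958 = 9924
60–69: 3367 × 0.961 = 3236
Net migration: 0–9 − 400 → 4907; 10–19 + 60 → 4086; 20–29 − 90 → 1336; 30–39 − 50 → 4193; 40–49 + 110 → 6037; 50–59 − 400 → 9524; 60–69 − 280 → 2956
→ [4907, 4086, 1336, 4193, 6037, 9524, 2956]
Scenario B total after 3 periods: 33039
Difference B − A = 33039 − 32032 = 1007

1007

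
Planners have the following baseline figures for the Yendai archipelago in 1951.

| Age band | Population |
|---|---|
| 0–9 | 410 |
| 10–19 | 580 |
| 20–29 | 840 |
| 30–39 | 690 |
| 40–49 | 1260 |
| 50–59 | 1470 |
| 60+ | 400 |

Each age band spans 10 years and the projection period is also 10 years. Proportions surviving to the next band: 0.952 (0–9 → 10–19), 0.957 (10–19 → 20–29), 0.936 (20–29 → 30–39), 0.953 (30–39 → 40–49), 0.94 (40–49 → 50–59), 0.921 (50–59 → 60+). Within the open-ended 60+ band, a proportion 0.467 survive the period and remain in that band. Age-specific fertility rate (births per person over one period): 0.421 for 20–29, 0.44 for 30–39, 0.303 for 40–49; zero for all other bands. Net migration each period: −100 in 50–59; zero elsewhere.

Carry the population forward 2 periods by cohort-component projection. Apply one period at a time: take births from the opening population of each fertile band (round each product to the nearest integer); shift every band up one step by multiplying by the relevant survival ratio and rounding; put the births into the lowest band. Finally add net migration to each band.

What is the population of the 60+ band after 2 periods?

1718

Period 1:
Births: 840 × 0.421 = 354  |  690 × 0.44 = 304  |  1260 × 0.303 = 382 — total 1040
10–19: 410 × 0.952 = 390
20–29: 580 × 0.957 = 555
30–39: 840 × 0.936 = 786
40–49: 690 × 0.953 = 658
50–59: 1260 × 0.94 = 1184
60+: 1470 × 0.921 + 400 × 0.467 = 1354 + 187 = 1541
Net migration: 50–59 − 100 → 1084
→ [1040, 390, 555, 786, 658, 1084, 1541]
Period 2:
Births: 555 × 0.421 = 234  |  786 × 0.44 = 346  |  658 × 0.303 = 199 — total 779
10–19: 1040 × 0.952 = 990
20–29: 390 × 0.957 = 373
30–39: 555 × 0.936 = 519
40–49: 786 × 0.953 = 749
50–59: 658 × 0.94 = 619
60+: 1084 × 0.921 + 1541 × 0.467 = 998 + 720 = 1718
Net migration: 50–59 − 100 → 519
→ [779, 990, 373, 519, 749, 519, 1718]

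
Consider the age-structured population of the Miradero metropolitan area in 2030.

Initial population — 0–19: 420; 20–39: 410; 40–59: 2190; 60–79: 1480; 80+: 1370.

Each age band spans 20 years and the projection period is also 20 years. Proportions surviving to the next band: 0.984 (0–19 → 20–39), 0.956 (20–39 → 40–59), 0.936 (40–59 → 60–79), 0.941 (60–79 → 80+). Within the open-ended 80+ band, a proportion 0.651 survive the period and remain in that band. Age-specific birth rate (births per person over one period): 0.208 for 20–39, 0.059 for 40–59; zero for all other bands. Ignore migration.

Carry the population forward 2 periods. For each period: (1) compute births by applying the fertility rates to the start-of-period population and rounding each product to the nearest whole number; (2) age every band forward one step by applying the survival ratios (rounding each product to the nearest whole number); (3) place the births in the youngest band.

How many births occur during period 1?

214

Call the groups 1 to 5, youngest first.
After projecting period 1:
Births: 410 × 0.208 = 85 ; 2190 × 0.059 = 129 → total 214
Group 2: 420 × 0.984 = 413
Group 3: 410 × 0.956 = 392
Group 4: 2190 × 0.936 = 2050
Group 5: 1480 × 0.941 + 1370 × 0.651 = 1393 + 892 = 2285
→ [214, 413, 392, 2050, 2285]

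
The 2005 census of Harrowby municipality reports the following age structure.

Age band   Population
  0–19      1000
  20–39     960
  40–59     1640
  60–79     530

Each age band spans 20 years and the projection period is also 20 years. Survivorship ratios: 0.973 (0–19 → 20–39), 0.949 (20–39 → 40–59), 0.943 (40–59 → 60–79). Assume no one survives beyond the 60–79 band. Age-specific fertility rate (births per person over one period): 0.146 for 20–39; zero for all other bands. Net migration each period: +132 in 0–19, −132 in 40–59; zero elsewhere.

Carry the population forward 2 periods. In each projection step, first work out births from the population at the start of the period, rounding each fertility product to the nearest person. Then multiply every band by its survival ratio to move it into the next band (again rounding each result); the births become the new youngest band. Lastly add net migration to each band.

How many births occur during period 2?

142

(Groups numbered youngest = 1 to oldest = 4.)
After projecting period 1:
Births: 960 × 0.146 = 140
Group 2: 1000 × 0.973 = 973
Group 3: 960 × 0.949 = 911
Group 4: 1640 × 0.943 = 1547
Net migration: Group 1 + 132 → 272; Group 3 − 132 → 779
Giving 272 / 973 / 779 / 1547.
After projecting period 2:
Births: 973 × 0.146 = 142
Group 2: 272 × 0.973 = 265
Group 3: 973 × 0.949 = 923
Group 4: 779 × 0.943 = 735
Net migration: Group 1 + 132 → 274; Group 3 − 132 → 791
Giving 274 / 265 / 791 / 735.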